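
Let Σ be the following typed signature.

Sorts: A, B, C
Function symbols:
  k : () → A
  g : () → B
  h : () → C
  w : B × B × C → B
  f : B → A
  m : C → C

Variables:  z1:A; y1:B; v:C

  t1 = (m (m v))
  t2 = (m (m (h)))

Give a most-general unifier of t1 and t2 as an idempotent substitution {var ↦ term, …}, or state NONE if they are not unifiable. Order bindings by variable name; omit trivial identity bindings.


{v ↦ (h)}


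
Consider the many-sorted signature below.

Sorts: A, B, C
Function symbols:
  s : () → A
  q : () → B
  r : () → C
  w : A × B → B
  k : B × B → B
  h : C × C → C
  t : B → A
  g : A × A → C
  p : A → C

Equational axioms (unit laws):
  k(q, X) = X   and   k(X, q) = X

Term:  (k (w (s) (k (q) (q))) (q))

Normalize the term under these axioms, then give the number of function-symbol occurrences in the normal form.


size = 3

1. (k (w (s) (k (q) (q))) (q))  →  (w (s) (k (q) (q)))
2. (w (s) (k (q) (q)))  →  (w (s) (q))
normal form: (w (s) (q))


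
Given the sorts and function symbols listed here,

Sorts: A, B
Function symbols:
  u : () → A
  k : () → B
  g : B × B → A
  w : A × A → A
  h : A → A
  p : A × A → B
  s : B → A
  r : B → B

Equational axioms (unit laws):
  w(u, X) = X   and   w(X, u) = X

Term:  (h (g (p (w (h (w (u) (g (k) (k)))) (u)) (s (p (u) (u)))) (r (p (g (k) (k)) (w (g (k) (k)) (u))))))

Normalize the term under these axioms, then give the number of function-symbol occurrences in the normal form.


1. (h (g (p (w (h (w (u) (g (k) (k)))) (u)) (s (p (u) (u)))) (r (p (g (k) (k)) (w (g (k) (k)) (u))))))  →  (h (g (p (h (w (u) (g (k) (k)))) (s (p (u) (u)))) (r (p (g (k) (k)) (w (g (k) (k)) (u))))))
2. (h (g (p (h (w (u) (g (k) (k)))) (s (p (u) (u)))) (r (p (g (k) (k)) (w (g (k) (k)) (u))))))  →  (h (g (p (h (g (k) (k))) (s (p (u) (u)))) (r (p (g (k) (k)) (w (g (k) (k)) (u))))))
3. (h (g (p (h (g (k) (k))) (s (p (u) (u)))) (r (p (g (k) (k)) (w (g (k) (k)) (u))))))  →  (h (g (p (h (g (k) (k))) (s (p (u) (u)))) (r (p (g (k) (k)) (g (k) (k))))))
normal form: (h (g (p (h (g (k) (k))) (s (p (u) (u)))) (r (p (g (k) (k)) (g (k) (k))))))

size = 19


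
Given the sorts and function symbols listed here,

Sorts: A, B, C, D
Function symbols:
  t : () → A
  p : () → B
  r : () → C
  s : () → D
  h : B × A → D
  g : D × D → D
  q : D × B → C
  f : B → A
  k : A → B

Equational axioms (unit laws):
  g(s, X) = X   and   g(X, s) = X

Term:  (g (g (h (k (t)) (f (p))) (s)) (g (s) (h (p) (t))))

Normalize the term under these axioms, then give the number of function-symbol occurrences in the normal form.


1. (g (g (h (k (t)) (f (p))) (s)) (g (s) (h (p) (t))))  →  (g (h (k (t)) (f (p))) (g (s) (h (p) (t))))
2. (g (h (k (t)) (f (p))) (g (s) (h (p) (t))))  →  (g (h (k (t)) (f (p))) (h (p) (t)))
normal form: (g (h (k (t)) (f (p))) (h (p) (t)))

size = 9


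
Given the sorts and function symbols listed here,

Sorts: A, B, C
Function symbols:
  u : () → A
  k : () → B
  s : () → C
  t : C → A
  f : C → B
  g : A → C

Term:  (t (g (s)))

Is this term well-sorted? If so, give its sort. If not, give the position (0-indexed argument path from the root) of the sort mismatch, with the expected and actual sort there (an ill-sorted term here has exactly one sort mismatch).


ill-sorted at position [0, 0]: expected A, got C

    (s) : C
  (g (s)) : ✗ arg 0 at [0, 0] has sort C, expected A


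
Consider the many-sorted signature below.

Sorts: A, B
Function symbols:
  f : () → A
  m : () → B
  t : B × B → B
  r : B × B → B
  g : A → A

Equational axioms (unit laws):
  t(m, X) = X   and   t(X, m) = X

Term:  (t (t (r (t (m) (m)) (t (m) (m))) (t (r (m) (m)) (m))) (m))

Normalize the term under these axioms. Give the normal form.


1. (t (t (r (t (m) (m)) (t (m) (m))) (t (r (m) (m)) (m))) (m))  →  (t (r (t (m) (m)) (t (m) (m))) (t (r (m) (m)) (m)))
2. (t (r (t (m) (m)) (t (m) (m))) (t (r (m) (m)) (m)))  →  (t (r (m) (t (m) (m))) (t (r (m) (m)) (m)))
3. (t (r (m) (t (m) (m))) (t (r (m) (m)) (m)))  →  (t (r (m) (m)) (t (r (m) (m)) (m)))
4. (t (r (m) (m)) (t (r (m) (m)) (m)))  →  (t (r (m) (m)) (r (m) (m)))

normal form = (t (r (m) (m)) (r (m) (m)))


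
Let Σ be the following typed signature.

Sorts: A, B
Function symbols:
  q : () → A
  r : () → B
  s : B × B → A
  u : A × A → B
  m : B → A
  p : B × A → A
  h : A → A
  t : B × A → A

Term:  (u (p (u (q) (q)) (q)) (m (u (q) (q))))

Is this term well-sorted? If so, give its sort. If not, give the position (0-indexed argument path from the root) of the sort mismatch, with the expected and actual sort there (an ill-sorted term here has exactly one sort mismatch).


well-sorted; sort = B

      (q) : A
      (q) : A
    (u (q) (q)) : B
    (q) : A
  (p (u (q) (q)) (q)) : A
      (q) : A
      (q) : A
    (u (q) (q)) : B
  (m (u (q) (q))) : A
(u (p (u (q) (q)) (q)) (m (u (q) (q)))) : B


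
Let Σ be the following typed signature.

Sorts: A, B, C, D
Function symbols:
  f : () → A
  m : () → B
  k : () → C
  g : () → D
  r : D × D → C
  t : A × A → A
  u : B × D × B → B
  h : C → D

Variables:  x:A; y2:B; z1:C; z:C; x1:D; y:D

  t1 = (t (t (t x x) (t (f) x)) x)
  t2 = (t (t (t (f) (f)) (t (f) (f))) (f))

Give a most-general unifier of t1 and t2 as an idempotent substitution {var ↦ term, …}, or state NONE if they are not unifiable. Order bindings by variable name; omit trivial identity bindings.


{x ↦ (f)}


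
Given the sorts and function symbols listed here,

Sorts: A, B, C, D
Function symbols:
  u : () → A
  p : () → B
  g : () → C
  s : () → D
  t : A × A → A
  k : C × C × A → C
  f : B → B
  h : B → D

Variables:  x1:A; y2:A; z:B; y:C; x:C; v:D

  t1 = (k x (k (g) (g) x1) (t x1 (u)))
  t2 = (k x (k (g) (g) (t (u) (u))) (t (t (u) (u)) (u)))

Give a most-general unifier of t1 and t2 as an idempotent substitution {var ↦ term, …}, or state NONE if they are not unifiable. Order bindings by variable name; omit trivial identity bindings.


{x1 ↦ (t (u) (u))}


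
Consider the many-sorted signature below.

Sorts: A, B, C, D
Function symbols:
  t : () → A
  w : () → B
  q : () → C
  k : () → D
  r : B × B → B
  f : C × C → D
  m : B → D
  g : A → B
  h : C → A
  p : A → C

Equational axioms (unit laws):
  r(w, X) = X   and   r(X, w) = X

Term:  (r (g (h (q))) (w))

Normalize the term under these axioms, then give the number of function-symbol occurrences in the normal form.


size = 3

1. (r (g (h (q))) (w))  →  (g (h (q)))
normal form: (g (h (q)))


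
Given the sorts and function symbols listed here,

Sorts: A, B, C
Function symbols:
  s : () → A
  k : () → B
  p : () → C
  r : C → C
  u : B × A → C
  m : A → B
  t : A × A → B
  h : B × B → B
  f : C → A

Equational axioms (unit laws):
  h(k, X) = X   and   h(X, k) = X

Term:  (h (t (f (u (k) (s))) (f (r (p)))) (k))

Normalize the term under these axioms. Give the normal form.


normal form = (t (f (u (k) (s))) (f (r (p))))

1. (h (t (f (u (k) (s))) (f (r (p)))) (k))  →  (t (f (u (k) (s))) (f (r (p))))


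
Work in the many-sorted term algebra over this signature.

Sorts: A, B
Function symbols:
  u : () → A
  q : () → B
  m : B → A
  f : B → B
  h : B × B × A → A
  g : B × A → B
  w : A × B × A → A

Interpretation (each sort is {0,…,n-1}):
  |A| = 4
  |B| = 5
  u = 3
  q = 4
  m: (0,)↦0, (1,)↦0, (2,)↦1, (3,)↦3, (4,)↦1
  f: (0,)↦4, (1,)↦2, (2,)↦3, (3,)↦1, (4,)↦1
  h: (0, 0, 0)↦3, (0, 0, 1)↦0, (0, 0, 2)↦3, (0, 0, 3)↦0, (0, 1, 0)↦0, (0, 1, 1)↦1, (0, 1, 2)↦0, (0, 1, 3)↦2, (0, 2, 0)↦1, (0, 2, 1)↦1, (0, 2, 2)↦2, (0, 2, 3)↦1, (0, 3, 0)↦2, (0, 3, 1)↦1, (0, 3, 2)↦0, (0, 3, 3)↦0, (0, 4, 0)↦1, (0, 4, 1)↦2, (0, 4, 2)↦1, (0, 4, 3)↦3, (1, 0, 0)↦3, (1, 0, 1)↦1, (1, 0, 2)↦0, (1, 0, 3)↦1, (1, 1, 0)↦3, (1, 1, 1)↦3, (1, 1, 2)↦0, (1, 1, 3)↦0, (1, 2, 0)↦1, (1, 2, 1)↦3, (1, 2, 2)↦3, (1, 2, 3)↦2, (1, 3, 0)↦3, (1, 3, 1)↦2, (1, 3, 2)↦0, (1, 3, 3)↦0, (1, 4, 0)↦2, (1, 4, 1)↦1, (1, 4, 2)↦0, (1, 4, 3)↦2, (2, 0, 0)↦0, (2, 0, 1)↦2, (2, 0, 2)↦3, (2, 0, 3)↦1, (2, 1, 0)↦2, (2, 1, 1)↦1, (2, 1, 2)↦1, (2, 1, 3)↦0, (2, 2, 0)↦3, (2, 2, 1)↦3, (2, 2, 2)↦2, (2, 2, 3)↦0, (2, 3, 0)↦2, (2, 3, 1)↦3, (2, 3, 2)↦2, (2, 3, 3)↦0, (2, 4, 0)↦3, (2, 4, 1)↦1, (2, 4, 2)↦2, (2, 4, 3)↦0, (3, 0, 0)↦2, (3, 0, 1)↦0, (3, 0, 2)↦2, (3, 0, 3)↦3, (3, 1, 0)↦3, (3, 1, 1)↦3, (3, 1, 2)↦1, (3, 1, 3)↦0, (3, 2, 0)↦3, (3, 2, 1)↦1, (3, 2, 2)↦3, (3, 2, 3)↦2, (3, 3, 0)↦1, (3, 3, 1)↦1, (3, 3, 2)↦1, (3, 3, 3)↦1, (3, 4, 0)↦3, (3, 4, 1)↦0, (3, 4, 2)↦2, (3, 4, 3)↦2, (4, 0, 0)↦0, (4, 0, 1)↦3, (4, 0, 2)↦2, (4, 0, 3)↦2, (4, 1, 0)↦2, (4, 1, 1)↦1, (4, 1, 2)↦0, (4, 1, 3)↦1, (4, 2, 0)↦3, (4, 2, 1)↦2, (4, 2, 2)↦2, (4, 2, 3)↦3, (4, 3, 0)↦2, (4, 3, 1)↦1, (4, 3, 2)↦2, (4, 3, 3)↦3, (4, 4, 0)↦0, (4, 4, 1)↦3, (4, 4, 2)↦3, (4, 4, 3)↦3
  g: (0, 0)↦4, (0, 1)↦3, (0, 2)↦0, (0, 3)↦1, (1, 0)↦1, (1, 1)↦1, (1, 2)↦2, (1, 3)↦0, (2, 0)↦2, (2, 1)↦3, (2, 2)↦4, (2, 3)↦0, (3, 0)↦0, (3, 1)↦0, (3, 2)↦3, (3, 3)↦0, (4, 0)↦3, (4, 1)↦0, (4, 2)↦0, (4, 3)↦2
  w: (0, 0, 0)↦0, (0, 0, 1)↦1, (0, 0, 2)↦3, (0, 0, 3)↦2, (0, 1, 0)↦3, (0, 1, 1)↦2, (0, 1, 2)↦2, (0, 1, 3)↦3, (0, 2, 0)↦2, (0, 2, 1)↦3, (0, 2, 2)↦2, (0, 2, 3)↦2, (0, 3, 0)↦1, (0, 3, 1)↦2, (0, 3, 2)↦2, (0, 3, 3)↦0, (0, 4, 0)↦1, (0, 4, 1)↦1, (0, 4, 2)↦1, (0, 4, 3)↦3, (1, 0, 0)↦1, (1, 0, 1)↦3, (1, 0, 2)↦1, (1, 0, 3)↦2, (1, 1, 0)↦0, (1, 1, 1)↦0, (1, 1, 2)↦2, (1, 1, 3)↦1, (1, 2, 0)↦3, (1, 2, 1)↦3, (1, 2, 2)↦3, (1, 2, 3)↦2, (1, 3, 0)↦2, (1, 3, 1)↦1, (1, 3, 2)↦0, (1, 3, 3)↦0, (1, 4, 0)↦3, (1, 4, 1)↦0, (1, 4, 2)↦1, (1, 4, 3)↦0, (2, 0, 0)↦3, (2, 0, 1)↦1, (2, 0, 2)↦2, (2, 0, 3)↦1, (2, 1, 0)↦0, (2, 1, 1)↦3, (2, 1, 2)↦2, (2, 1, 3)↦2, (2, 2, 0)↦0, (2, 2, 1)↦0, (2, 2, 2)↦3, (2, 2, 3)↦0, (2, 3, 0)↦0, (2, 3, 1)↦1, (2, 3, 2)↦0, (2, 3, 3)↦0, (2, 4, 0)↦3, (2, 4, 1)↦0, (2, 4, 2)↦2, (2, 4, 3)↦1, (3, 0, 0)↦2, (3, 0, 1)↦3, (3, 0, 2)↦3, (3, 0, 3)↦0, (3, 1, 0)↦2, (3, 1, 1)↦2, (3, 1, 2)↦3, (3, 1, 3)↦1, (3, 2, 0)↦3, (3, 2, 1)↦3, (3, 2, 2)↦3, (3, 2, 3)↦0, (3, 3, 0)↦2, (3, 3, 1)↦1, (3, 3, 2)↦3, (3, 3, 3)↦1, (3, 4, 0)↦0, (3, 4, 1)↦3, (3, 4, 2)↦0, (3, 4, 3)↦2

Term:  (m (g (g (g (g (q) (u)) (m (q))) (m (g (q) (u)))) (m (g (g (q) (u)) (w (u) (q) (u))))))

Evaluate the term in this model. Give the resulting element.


  q = 4
  u = 3
  (g (q) (u)) = g(4, 3) = 2
  q = 4
  (m (q)) = m(4,) = 1
  (g (g (q) (u)) (m (q))) = g(2, 1) = 3
  q = 4
  u = 3
  (g (q) (u)) = g(4, 3) = 2
  (m (g (q) (u))) = m(2,) = 1
  (g (g (g (q) (u)) (m (q))) (m (g (q) (u)))) = g(3, 1) = 0
  q = 4
  u = 3
  (g (q) (u)) = g(4, 3) = 2
  u = 3
  q = 4
  u = 3
  (w (u) (q) (u)) = w(3, 4, 3) = 2
  (g (g (q) (u)) (w (u) (q) (u))) = g(2, 2) = 4
  (m (g (g (q) (u)) (w (u) (q) (u)))) = m(4,) = 1
  (g (g (g (g (q) (u)) (m (q))) (m (g (q) (u)))) (m (g (g (q) (u)) (w (u) (q) (u))))) = g(0, 1) = 3
  (m (g (g (g (g (q) (u)) (m (q))) (m (g (q) (u)))) (m (g (g (q) (u)) (w (u) (q) (u)))))) = m(3,) = 3

value = 3


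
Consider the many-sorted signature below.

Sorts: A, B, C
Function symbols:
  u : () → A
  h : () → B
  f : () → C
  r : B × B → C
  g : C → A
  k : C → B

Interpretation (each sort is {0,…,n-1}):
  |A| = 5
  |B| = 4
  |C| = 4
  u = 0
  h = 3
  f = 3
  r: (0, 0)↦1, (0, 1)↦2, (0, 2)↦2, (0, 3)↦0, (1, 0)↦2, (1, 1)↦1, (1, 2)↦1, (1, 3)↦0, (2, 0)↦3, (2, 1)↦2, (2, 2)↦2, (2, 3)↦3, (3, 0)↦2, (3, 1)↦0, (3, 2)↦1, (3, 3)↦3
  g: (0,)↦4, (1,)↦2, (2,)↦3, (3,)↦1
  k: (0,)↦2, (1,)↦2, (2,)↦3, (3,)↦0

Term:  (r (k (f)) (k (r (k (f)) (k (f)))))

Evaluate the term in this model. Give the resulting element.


  f = 3
  (k (f)) = k(3,) = 0
  f = 3
  (k (f)) = k(3,) = 0
  f = 3
  (k (f)) = k(3,) = 0
  (r (k (f)) (k (f))) = r(0, 0) = 1
  (k (r (k (f)) (k (f)))) = k(1,) = 2
  (r (k (f)) (k (r (k (f)) (k (f))))) = r(0, 2) = 2

value = 2


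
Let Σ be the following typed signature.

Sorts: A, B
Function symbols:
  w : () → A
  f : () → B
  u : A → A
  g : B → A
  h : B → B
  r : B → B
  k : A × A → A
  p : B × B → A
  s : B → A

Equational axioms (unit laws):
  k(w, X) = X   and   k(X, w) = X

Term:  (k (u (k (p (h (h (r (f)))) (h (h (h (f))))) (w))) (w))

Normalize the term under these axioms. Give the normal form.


normal form = (u (p (h (h (r (f)))) (h (h (h (f))))))

1. (k (u (k (p (h (h (r (f)))) (h (h (h (f))))) (w))) (w))  →  (u (k (p (h (h (r (f)))) (h (h (h (f))))) (w)))
2. (u (k (p (h (h (r (f)))) (h (h (h (f))))) (w)))  →  (u (p (h (h (r (f)))) (h (h (h (f))))))


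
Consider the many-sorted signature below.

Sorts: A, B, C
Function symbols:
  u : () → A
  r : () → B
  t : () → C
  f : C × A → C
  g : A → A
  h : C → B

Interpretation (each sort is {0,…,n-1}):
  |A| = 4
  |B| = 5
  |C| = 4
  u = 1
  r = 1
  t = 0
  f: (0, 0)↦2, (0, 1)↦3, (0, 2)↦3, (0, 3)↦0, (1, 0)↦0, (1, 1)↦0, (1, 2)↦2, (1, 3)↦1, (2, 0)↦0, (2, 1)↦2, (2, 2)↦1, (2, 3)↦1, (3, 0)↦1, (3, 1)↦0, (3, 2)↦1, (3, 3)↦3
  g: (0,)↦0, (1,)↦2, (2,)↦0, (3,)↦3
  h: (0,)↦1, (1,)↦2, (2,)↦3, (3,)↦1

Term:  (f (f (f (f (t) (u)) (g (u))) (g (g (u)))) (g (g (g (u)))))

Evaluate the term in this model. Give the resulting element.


value = 2

  t = 0
  u = 1
  (f (t) (u)) = f(0, 1) = 3
  u = 1
  (g (u)) = g(1,) = 2
  (f (f (t) (u)) (g (u))) = f(3, 2) = 1
  u = 1
  (g (u)) = g(1,) = 2
  (g (g (u))) = g(2,) = 0
  (f (f (f (t) (u)) (g (u))) (g (g (u)))) = f(1, 0) = 0
  u = 1
  (g (u)) = g(1,) = 2
  (g (g (u))) = g(2,) = 0
  (g (g (g (u)))) = g(0,) = 0
  (f (f (f (f (t) (u)) (g (u))) (g (g (u)))) (g (g (g (u))))) = f(0, 0) = 2


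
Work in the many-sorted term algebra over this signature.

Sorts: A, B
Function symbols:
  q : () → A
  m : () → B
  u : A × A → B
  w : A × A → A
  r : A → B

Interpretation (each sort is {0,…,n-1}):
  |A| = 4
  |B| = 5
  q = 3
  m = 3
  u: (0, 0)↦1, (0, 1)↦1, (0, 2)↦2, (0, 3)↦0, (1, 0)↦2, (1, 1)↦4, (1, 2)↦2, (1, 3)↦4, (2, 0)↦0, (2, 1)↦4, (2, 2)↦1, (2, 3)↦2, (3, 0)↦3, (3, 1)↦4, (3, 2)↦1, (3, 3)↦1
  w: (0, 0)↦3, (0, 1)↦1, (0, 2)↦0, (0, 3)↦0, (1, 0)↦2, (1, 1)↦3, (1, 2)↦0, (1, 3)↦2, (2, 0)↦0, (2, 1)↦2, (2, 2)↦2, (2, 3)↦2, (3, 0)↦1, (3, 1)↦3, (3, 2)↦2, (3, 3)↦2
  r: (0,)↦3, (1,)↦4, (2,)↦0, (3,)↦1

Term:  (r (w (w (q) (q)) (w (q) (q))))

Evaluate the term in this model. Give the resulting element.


value = 0

  q = 3
  q = 3
  (w (q) (q)) = w(3, 3) = 2
  q = 3
  q = 3
  (w (q) (q)) = w(3, 3) = 2
  (w (w (q) (q)) (w (q) (q))) = w(2, 2) = 2
  (r (w (w (q) (q)) (w (q) (q)))) = r(2,) = 0


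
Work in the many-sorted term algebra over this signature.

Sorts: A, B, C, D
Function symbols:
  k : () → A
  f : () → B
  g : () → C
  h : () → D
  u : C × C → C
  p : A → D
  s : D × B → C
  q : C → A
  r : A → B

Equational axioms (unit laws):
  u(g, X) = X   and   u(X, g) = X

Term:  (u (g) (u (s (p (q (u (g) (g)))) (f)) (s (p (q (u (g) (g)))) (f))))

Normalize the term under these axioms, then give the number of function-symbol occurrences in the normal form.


size = 11

1. (u (g) (u (s (p (q (u (g) (g)))) (f)) (s (p (q (u (g) (g)))) (f))))  →  (u (s (p (q (u (g) (g)))) (f)) (s (p (q (u (g) (g)))) (f)))
2. (u (s (p (q (u (g) (g)))) (f)) (s (p (q (u (g) (g)))) (f)))  →  (u (s (p (q (g))) (f)) (s (p (q (u (g) (g)))) (f)))
3. (u (s (p (q (g))) (f)) (s (p (q (u (g) (g)))) (f)))  →  (u (s (p (q (g))) (f)) (s (p (q (g))) (f)))
normal form: (u (s (p (q (g))) (f)) (s (p (q (g))) (f)))


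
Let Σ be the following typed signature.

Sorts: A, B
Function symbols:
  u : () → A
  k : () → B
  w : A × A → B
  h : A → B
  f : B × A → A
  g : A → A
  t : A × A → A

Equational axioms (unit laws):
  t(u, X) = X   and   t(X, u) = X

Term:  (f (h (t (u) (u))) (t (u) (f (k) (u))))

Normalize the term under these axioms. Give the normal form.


normal form = (f (h (u)) (f (k) (u)))

1. (f (h (t (u) (u))) (t (u) (f (k) (u))))  →  (f (h (u)) (t (u) (f (k) (u))))
2. (f (h (u)) (t (u) (f (k) (u))))  →  (f (h (u)) (f (k) (u)))


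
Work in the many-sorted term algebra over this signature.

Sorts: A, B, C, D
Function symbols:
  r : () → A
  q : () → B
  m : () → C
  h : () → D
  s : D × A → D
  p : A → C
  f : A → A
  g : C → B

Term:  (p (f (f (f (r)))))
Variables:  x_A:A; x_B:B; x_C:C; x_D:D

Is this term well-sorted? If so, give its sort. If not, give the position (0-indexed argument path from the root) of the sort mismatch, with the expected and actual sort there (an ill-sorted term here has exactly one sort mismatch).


well-sorted; sort = C

        (r) : A
      (f (r)) : A
    (f (f (r))) : A
  (f (f (f (r)))) : A
(p (f (f (f (r))))) : C


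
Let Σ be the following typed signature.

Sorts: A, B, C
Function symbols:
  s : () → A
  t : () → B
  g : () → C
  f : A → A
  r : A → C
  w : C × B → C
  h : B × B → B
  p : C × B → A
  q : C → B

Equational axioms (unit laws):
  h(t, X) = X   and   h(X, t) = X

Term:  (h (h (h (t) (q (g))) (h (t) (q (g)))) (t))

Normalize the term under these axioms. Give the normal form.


1. (h (h (h (t) (q (g))) (h (t) (q (g)))) (t))  →  (h (h (t) (q (g))) (h (t) (q (g))))
2. (h (h (t) (q (g))) (h (t) (q (g))))  →  (h (q (g)) (h (t) (q (g))))
3. (h (q (g)) (h (t) (q (g))))  →  (h (q (g)) (q (g)))

normal form = (h (q (g)) (q (g)))


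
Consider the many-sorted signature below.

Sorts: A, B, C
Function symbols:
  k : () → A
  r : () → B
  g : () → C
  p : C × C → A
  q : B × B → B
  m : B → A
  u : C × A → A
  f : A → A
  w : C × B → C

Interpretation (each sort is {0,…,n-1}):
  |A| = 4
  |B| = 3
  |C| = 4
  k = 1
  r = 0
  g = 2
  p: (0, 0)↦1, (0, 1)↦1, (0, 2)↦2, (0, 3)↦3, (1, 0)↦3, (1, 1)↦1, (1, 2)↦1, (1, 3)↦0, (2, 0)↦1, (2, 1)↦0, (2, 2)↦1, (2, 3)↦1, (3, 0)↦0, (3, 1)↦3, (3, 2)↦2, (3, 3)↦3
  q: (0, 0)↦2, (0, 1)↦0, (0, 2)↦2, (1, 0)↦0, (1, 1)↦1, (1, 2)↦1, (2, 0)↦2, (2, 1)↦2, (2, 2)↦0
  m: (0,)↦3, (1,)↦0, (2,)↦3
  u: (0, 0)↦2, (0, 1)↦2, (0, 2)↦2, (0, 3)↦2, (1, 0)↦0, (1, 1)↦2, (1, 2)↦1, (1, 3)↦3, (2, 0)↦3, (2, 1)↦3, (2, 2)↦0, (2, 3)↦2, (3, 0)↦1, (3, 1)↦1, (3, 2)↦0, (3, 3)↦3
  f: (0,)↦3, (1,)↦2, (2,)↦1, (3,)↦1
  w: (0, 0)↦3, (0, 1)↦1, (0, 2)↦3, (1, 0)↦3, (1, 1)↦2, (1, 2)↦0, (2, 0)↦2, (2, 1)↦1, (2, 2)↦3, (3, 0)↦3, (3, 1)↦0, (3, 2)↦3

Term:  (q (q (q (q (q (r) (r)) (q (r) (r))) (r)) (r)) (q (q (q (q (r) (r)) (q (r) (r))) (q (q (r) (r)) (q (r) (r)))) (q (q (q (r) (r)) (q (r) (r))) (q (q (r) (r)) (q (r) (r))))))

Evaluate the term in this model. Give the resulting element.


value = 2

  r = 0
  r = 0
  (q (r) (r)) = q(0, 0) = 2
  r = 0
  r = 0
  (q (r) (r)) = q(0, 0) = 2
  (q (q (r) (r)) (q (r) (r))) = q(2, 2) = 0
  r = 0
  (q (q (q (r) (r)) (q (r) (r))) (r)) = q(0, 0) = 2
  r = 0
  (q (q (q (q (r) (r)) (q (r) (r))) (r)) (r)) = q(2, 0) = 2
  r = 0
  r = 0
  (q (r) (r)) = q(0, 0) = 2
  r = 0
  r = 0
  (q (r) (r)) = q(0, 0) = 2
  (q (q (r) (r)) (q (r) (r))) = q(2, 2) = 0
  r = 0
  r = 0
  (q (r) (r)) = q(0, 0) = 2
  r = 0
  r = 0
  (q (r) (r)) = q(0, 0) = 2
  (q (q (r) (r)) (q (r) (r))) = q(2, 2) = 0
  (q (q (q (r) (r)) (q (r) (r))) (q (q (r) (r)) (q (r) (r)))) = q(0, 0) = 2
  r = 0
  r = 0
  (q (r) (r)) = q(0, 0) = 2
  r = 0
  r = 0
  (q (r) (r)) = q(0, 0) = 2
  (q (q (r) (r)) (q (r) (r))) = q(2, 2) = 0
  r = 0
  r = 0
  (q (r) (r)) = q(0, 0) = 2
  r = 0
  r = 0
  (q (r) (r)) = q(0, 0) = 2
  (q (q (r) (r)) (q (r) (r))) = q(2, 2) = 0
  (q (q (q (r) (r)) (q (r) (r))) (q (q (r) (r)) (q (r) (r)))) = q(0, 0) = 2
  (q (q (q (q (r) (r)) (q (r) (r))) (q (q (r) (r)) (q (r) (r)))) (q (q (q (r) (r)) (q (r) (r))) (q (q (r) (r)) (q (r) (r))))) = q(2, 2) = 0
  (q (q (q (q (q (r) (r)) (q (r) (r))) (r)) (r)) (q (q (q (q (r) (r)) (q (r) (r))) (q (q (r) (r)) (q (r) (r)))) (q (q (q (r) (r)) (q (r) (r))) (q (q (r) (r)) (q (r) (r)))))) = q(2, 0) = 2


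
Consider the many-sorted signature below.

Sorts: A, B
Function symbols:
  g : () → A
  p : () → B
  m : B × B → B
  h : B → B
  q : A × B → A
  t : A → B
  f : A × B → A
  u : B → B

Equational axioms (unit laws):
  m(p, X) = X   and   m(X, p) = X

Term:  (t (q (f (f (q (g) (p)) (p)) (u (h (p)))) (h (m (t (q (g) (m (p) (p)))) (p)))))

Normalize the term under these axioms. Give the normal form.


normal form = (t (q (f (f (q (g) (p)) (p)) (u (h (p)))) (h (t (q (g) (p))))))

1. (t (q (f (f (q (g) (p)) (p)) (u (h (p)))) (h (m (t (q (g) (m (p) (p)))) (p)))))  →  (t (q (f (f (q (g) (p)) (p)) (u (h (p)))) (h (t (q (g) (m (p) (p)))))))
2. (t (q (f (f (q (g) (p)) (p)) (u (h (p)))) (h (t (q (g) (m (p) (p)))))))  →  (t (q (f (f (q (g) (p)) (p)) (u (h (p)))) (h (t (q (g) (p))))))


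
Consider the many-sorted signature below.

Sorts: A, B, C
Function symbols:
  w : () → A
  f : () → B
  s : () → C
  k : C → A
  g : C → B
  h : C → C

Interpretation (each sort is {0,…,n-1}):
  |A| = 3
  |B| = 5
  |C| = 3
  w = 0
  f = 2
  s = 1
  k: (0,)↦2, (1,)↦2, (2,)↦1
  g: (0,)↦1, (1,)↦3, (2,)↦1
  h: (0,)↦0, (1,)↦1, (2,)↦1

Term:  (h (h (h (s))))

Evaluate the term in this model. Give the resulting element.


  s = 1
  (h (s)) = h(1,) = 1
  (h (h (s))) = h(1,) = 1
  (h (h (h (s)))) = h(1,) = 1

value = 1


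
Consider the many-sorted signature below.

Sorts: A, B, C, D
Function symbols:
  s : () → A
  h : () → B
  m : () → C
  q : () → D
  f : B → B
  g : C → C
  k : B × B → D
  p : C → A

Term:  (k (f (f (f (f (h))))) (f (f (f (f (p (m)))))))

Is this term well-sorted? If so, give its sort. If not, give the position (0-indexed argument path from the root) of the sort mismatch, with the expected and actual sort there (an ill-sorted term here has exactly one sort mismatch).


ill-sorted at position [1, 0, 0, 0, 0]: expected B, got A

          (h) : B
        (f (h)) : B
      (f (f (h))) : B
    (f (f (f (h)))) : B
  (f (f (f (f (h))))) : B
            (m) : C
          (p (m)) : A
        (f (p (m))) : ✗ arg 0 at [1, 0, 0, 0, 0] has sort A, expected B


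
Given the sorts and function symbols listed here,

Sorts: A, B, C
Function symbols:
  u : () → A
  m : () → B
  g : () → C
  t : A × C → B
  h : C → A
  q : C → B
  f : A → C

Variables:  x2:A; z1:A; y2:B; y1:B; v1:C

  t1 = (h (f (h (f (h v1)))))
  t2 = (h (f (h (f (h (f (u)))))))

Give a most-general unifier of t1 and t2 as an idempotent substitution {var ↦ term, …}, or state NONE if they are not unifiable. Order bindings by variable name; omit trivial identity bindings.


{v1 ↦ (f (u))}


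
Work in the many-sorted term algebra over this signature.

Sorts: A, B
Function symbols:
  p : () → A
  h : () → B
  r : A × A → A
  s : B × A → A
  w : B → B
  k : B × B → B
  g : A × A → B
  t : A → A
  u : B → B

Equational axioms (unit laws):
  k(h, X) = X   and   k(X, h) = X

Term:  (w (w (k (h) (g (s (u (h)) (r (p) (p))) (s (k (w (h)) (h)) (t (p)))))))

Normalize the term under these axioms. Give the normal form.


1. (w (w (k (h) (g (s (u (h)) (r (p) (p))) (s (k (w (h)) (h)) (t (p)))))))  →  (w (w (g (s (u (h)) (r (p) (p))) (s (k (w (h)) (h)) (t (p))))))
2. (w (w (g (s (u (h)) (r (p) (p))) (s (k (w (h)) (h)) (t (p))))))  →  (w (w (g (s (u (h)) (r (p) (p))) (s (w (h)) (t (p))))))

normal form = (w (w (g (s (u (h)) (r (p) (p))) (s (w (h)) (t (p))))))


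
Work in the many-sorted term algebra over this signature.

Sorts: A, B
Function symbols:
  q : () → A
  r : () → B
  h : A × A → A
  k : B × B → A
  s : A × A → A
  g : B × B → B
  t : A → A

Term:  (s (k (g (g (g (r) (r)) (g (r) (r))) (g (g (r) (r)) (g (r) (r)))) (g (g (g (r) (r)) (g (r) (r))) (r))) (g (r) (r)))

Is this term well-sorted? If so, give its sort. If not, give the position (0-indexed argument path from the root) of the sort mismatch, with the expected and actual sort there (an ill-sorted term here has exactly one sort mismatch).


          (r) : B
          (r) : B
        (g (r) (r)) : B
          (r) : B
          (r) : B
        (g (r) (r)) : B
      (g (g (r) (r)) (g (r) (r))) : B
          (r) : B
          (r) : B
        (g (r) (r)) : B
          (r) : B
          (r) : B
        (g (r) (r)) : B
      (g (g (r) (r)) (g (r) (r))) : B
    (g (g (g (r) (r)) (g (r) (r))) (g (g (r) (r)) (g (r) (r)))) : B
          (r) : B
          (r) : B
        (g (r) (r)) : B
          (r) : B
          (r) : B
        (g (r) (r)) : B
      (g (g (r) (r)) (g (r) (r))) : B
      (r) : B
    (g (g (g (r) (r)) (g (r) (r))) (r)) : B
  (k (g (g (g (r) (r)) (g (r) (r))) (g (g (r) (r)) (g (r) (r)))) (g (g (g (r) (r)) (g (r) (r))) (r))) : A
    (r) : B
    (r) : B
  (g (r) (r)) : B
(s (k (g (g (g (r) (r)) (g (r) (r))) (g (g (r) (r)) (g (r) (r)))) (g (g (g (r) (r)) (g (r) (r))) (r))) (g (r) (r))) : ✗ arg 1 at [1] has sort B, expected A

ill-sorted at position [1]: expected A, got B


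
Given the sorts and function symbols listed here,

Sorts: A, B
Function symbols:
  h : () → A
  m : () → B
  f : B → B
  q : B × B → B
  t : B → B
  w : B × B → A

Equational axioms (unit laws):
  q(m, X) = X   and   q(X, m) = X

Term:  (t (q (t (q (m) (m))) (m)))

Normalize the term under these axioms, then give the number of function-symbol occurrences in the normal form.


1. (t (q (t (q (m) (m))) (m)))  →  (t (t (q (m) (m))))
2. (t (t (q (m) (m))))  →  (t (t (m)))
normal form: (t (t (m)))

size = 3


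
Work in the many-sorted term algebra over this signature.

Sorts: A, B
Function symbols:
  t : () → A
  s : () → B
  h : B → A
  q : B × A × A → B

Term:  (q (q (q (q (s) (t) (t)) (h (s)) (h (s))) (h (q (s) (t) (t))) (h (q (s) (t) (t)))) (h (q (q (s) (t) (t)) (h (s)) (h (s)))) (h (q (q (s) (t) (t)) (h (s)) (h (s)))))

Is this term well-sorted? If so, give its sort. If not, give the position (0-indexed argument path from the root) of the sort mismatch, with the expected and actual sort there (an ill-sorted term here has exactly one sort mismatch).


        (s) : B
        (t) : A
        (t) : A
      (q (s) (t) (t)) : B
        (s) : B
      (h (s)) : A
        (s) : B
      (h (s)) : A
    (q (q (s) (t) (t)) (h (s)) (h (s))) : B
        (s) : B
        (t) : A
        (t) : A
      (q (s) (t) (t)) : B
    (h (q (s) (t) (t))) : A
        (s) : B
        (t) : A
        (t) : A
      (q (s) (t) (t)) : B
    (h (q (s) (t) (t))) : A
  (q (q (q (s) (t) (t)) (h (s)) (h (s))) (h (q (s) (t) (t))) (h (q (s) (t) (t)))) : B
        (s) : B
        (t) : A
        (t) : A
      (q (s) (t) (t)) : B
        (s) : B
      (h (s)) : A
        (s) : B
      (h (s)) : A
    (q (q (s) (t) (t)) (h (s)) (h (s))) : B
  (h (q (q (s) (t) (t)) (h (s)) (h (s)))) : A
        (s) : B
        (t) : A
        (t) : A
      (q (s) (t) (t)) : B
        (s) : B
      (h (s)) : A
        (s) : B
      (h (s)) : A
    (q (q (s) (t) (t)) (h (s)) (h (s))) : B
  (h (q (q (s) (t) (t)) (h (s)) (h (s)))) : A
(q (q (q (q (s) (t) (t)) (h (s)) (h (s))) (h (q (s) (t) (t))) (h (q (s) (t) (t)))) (h (q (q (s) (t) (t)) (h (s)) (h (s)))) (h (q (q (s) (t) (t)) (h (s)) (h (s))))) : B

well-sorted; sort = B


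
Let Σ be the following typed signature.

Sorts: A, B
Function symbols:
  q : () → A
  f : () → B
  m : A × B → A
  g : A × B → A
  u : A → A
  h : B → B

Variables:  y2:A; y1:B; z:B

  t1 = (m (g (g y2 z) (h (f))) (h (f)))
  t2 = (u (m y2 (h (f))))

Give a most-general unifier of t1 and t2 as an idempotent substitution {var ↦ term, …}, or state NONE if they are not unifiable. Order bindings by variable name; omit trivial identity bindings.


head clash or occurs-check failure — not unifiable

NONE (not unifiable)


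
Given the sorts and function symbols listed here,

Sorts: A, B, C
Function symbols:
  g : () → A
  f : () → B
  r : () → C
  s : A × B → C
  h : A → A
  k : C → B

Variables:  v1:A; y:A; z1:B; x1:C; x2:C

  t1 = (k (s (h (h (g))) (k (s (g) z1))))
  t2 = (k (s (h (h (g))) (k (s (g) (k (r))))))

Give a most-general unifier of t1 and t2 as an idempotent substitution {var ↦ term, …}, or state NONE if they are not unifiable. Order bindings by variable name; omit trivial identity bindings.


{z1 ↦ (k (r))}


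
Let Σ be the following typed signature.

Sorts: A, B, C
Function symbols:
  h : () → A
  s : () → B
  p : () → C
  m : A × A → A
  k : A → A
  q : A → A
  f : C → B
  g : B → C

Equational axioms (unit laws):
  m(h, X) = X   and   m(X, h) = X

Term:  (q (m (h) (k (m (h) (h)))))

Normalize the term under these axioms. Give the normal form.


normal form = (q (k (h)))

1. (q (m (h) (k (m (h) (h)))))  →  (q (k (m (h) (h))))
2. (q (k (m (h) (h))))  →  (q (k (h)))


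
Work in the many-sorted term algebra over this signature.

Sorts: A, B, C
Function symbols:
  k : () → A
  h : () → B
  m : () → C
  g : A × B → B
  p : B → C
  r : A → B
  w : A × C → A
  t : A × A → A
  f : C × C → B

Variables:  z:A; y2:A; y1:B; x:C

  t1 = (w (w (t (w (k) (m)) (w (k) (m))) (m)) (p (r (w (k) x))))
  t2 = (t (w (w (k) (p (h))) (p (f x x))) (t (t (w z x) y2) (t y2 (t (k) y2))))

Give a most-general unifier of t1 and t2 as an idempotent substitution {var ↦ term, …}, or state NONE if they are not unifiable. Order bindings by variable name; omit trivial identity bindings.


NONE (not unifiable)

head clash or occurs-check failure — not unifiable


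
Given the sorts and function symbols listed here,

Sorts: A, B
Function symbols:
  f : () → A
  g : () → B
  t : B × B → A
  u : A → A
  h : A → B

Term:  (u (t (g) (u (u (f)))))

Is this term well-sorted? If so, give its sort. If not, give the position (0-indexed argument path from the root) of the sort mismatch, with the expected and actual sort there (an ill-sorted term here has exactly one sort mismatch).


    (g) : B
        (f) : A
      (u (f)) : A
    (u (u (f))) : A
  (t (g) (u (u (f)))) : ✗ arg 1 at [0, 1] has sort A, expected B

ill-sorted at position [0, 1]: expected B, got A


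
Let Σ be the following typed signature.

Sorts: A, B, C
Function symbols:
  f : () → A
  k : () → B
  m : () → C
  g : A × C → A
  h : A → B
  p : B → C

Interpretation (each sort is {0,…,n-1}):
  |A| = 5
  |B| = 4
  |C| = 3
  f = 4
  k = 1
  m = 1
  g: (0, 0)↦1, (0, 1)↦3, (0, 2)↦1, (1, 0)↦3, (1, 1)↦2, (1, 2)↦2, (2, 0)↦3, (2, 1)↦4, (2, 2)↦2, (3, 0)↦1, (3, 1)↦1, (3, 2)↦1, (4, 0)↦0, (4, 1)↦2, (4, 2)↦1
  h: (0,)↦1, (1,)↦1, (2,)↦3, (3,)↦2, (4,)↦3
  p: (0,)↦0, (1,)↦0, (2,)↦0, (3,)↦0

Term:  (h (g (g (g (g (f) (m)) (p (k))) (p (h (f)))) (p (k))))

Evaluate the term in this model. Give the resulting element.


  f = 4
  m = 1
  (g (f) (m)) = g(4, 1) = 2
  k = 1
  (p (k)) = p(1,) = 0
  (g (g (f) (m)) (p (k))) = g(2, 0) = 3
  f = 4
  (h (f)) = h(4,) = 3
  (p (h (f))) = p(3,) = 0
  (g (g (g (f) (m)) (p (k))) (p (h (f)))) = g(3, 0) = 1
  k = 1
  (p (k)) = p(1,) = 0
  (g (g (g (g (f) (m)) (p (k))) (p (h (f)))) (p (k))) = g(1, 0) = 3
  (h (g (g (g (g (f) (m)) (p (k))) (p (h (f)))) (p (k)))) = h(3,) = 2

value = 2


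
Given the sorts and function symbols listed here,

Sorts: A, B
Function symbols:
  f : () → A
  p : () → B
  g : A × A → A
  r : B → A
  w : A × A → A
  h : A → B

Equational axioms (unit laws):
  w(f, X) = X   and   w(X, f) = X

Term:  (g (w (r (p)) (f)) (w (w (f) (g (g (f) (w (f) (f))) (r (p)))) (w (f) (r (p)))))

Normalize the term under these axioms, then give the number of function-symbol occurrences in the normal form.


size = 12

1. (g (w (r (p)) (f)) (w (w (f) (g (g (f) (w (f) (f))) (r (p)))) (w (f) (r (p)))))  →  (g (r (p)) (w (w (f) (g (g (f) (w (f) (f))) (r (p)))) (w (f) (r (p)))))
2. (g (r (p)) (w (w (f) (g (g (f) (w (f) (f))) (r (p)))) (w (f) (r (p)))))  →  (g (r (p)) (w (g (g (f) (w (f) (f))) (r (p))) (w (f) (r (p)))))
3. (g (r (p)) (w (g (g (f) (w (f) (f))) (r (p))) (w (f) (r (p)))))  →  (g (r (p)) (w (g (g (f) (f)) (r (p))) (w (f) (r (p)))))
4. (g (r (p)) (w (g (g (f) (f)) (r (p))) (w (f) (r (p)))))  →  (g (r (p)) (w (g (g (f) (f)) (r (p))) (r (p))))
normal form: (g (r (p)) (w (g (g (f) (f)) (r (p))) (r (p))))


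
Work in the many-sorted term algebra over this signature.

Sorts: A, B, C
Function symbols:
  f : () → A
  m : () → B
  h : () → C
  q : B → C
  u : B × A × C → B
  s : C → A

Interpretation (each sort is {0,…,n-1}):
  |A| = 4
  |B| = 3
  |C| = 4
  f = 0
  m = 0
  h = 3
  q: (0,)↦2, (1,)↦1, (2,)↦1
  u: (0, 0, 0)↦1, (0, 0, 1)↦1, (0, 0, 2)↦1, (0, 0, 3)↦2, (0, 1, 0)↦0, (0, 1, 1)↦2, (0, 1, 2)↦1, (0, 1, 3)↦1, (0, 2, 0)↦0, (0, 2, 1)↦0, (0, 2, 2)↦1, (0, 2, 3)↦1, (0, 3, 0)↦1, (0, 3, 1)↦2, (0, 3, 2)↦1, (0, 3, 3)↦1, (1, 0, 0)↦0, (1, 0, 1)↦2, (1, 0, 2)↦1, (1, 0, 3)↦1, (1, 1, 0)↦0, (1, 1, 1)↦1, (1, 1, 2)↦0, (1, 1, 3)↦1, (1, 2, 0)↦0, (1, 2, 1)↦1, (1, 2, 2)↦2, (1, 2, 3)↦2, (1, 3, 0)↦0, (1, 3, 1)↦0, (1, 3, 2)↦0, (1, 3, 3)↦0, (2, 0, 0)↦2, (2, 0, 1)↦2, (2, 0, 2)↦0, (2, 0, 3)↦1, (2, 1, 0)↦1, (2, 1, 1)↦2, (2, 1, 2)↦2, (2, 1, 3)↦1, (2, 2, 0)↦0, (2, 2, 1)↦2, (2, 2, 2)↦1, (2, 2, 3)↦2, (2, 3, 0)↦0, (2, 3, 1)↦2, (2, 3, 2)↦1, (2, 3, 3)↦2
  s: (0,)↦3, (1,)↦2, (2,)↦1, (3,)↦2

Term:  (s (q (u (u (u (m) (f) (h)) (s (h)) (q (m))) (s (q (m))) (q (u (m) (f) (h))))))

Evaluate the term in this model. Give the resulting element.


value = 2

  m = 0
  f = 0
  h = 3
  (u (m) (f) (h)) = u(0, 0, 3) = 2
  h = 3
  (s (h)) = s(3,) = 2
  m = 0
  (q (m)) = q(0,) = 2
  (u (u (m) (f) (h)) (s (h)) (q (m))) = u(2, 2, 2) = 1
  m = 0
  (q (m)) = q(0,) = 2
  (s (q (m))) = s(2,) = 1
  m = 0
  f = 0
  h = 3
  (u (m) (f) (h)) = u(0, 0, 3) = 2
  (q (u (m) (f) (h))) = q(2,) = 1
  (u (u (u (m) (f) (h)) (s (h)) (q (m))) (s (q (m))) (q (u (m) (f) (h)))) = u(1, 1, 1) = 1
  (q (u (u (u (m) (f) (h)) (s (h)) (q (m))) (s (q (m))) (q (u (m) (f) (h))))) = q(1,) = 1
  (s (q (u (u (u (m) (f) (h)) (s (h)) (q (m))) (s (q (m))) (q (u (m) (f) (h)))))) = s(1,) = 2


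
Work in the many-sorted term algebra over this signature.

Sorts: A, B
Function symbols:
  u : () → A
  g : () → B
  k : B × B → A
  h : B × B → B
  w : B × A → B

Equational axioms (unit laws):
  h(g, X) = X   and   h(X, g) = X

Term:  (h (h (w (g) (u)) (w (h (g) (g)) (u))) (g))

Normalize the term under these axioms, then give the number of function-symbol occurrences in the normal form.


1. (h (h (w (g) (u)) (w (h (g) (g)) (u))) (g))  →  (h (w (g) (u)) (w (h (g) (g)) (u)))
2. (h (w (g) (u)) (w (h (g) (g)) (u)))  →  (h (w (g) (u)) (w (g) (u)))
normal form: (h (w (g) (u)) (w (g) (u)))

size = 7


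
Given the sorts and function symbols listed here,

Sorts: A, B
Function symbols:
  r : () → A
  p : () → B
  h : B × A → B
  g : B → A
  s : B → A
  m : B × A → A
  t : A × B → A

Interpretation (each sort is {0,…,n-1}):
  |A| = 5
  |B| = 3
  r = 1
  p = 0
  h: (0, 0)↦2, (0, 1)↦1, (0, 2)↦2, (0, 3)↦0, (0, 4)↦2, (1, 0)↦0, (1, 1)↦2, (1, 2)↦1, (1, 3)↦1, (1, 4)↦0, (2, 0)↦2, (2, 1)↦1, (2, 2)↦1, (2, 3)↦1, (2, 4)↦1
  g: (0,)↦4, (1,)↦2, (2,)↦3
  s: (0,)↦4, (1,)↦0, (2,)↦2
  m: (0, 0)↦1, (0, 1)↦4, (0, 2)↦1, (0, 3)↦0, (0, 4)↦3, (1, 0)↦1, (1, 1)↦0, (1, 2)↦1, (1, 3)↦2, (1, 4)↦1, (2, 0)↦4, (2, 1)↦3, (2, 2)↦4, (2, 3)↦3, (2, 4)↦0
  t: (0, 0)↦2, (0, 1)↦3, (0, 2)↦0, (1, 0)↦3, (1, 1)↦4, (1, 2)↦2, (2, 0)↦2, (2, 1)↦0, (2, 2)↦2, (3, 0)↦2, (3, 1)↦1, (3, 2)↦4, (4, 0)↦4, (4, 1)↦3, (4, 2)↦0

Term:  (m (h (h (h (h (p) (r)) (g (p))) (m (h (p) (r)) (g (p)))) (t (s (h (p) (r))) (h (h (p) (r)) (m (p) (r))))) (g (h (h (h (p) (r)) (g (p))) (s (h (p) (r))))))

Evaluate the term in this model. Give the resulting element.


  p = 0
  r = 1
  (h (p) (r)) = h(0, 1) = 1
  p = 0
  (g (p)) = g(0,) = 4
  (h (h (p) (r)) (g (p))) = h(1, 4) = 0
  p = 0
  r = 1
  (h (p) (r)) = h(0, 1) = 1
  p = 0
  (g (p)) = g(0,) = 4
  (m (h (p) (r)) (g (p))) = m(1, 4) = 1
  (h (h (h (p) (r)) (g (p))) (m (h (p) (r)) (g (p)))) = h(0, 1) = 1
  p = 0
  r = 1
  (h (p) (r)) = h(0, 1) = 1
  (s (h (p) (r))) = s(1,) = 0
  p = 0
  r = 1
  (h (p) (r)) = h(0, 1) = 1
  p = 0
  r = 1
  (m (p) (r)) = m(0, 1) = 4
  (h (h (p) (r)) (m (p) (r))) = h(1, 4) = 0
  (t (s (h (p) (r))) (h (h (p) (r)) (m (p) (r)))) = t(0, 0) = 2
  (h (h (h (h (p) (r)) (g (p))) (m (h (p) (r)) (g (p)))) (t (s (h (p) (r))) (h (h (p) (r)) (m (p) (r))))) = h(1, 2) = 1
  p = 0
  r = 1
  (h (p) (r)) = h(0, 1) = 1
  p = 0
  (g (p)) = g(0,) = 4
  (h (h (p) (r)) (g (p))) = h(1, 4) = 0
  p = 0
  r = 1
  (h (p) (r)) = h(0, 1) = 1
  (s (h (p) (r))) = s(1,) = 0
  (h (h (h (p) (r)) (g (p))) (s (h (p) (r)))) = h(0, 0) = 2
  (g (h (h (h (p) (r)) (g (p))) (s (h (p) (r))))) = g(2,) = 3
  (m (h (h (h (h (p) (r)) (g (p))) (m (h (p) (r)) (g (p)))) (t (s (h (p) (r))) (h (h (p) (r)) (m (p) (r))))) (g (h (h (h (p) (r)) (g (p))) (s (h (p) (r)))))) = m(1, 3) = 2

value = 2


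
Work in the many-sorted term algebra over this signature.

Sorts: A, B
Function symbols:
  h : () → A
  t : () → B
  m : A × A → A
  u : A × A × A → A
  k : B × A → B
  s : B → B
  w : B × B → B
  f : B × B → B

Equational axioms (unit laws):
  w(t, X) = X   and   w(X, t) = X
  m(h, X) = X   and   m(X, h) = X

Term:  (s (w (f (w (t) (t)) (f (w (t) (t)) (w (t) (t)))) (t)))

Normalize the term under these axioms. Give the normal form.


normal form = (s (f (t) (f (t) (t))))

1. (s (w (f (w (t) (t)) (f (w (t) (t)) (w (t) (t)))) (t)))  →  (s (f (w (t) (t)) (f (w (t) (t)) (w (t) (t)))))
2. (s (f (w (t) (t)) (f (w (t) (t)) (w (t) (t)))))  →  (s (f (t) (f (w (t) (t)) (w (t) (t)))))
3. (s (f (t) (f (w (t) (t)) (w (t) (t)))))  →  (s (f (t) (f (t) (w (t) (t)))))
4. (s (f (t) (f (t) (w (t) (t)))))  →  (s (f (t) (f (t) (t))))


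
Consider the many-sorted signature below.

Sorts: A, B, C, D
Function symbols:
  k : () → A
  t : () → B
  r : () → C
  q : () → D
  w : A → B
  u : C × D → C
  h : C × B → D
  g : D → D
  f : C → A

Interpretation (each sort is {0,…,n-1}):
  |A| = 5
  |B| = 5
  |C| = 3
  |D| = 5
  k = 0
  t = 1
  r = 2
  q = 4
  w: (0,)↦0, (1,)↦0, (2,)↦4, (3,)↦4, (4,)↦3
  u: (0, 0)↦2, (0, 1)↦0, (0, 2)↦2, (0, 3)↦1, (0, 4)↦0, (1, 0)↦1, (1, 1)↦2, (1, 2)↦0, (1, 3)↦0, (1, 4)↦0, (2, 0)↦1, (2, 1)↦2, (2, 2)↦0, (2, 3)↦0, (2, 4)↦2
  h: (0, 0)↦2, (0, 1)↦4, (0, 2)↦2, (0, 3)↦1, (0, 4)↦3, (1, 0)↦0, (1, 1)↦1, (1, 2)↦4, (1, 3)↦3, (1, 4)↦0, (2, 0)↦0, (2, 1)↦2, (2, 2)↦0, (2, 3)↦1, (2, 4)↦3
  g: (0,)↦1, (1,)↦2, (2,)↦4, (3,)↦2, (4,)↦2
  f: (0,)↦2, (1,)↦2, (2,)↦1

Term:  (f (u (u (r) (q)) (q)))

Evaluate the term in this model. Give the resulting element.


value = 1

  r = 2
  q = 4
  (u (r) (q)) = u(2, 4) = 2
  q = 4
  (u (u (r) (q)) (q)) = u(2, 4) = 2
  (f (u (u (r) (q)) (q))) = f(2,) = 1


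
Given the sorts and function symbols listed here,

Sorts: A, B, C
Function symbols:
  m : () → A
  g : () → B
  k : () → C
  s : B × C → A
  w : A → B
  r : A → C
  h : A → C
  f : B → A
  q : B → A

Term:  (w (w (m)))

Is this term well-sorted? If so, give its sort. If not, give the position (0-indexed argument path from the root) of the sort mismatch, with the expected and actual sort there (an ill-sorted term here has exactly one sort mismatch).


    (m) : A
  (w (m)) : B
(w (w (m))) : ✗ arg 0 at [0] has sort B, expected A

ill-sorted at position [0]: expected A, got B


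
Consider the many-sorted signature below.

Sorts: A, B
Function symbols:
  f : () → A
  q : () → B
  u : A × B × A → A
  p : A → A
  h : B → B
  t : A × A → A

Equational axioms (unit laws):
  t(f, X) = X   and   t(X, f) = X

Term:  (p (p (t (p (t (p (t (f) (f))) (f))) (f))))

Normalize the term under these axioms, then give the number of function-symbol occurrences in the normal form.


1. (p (p (t (p (t (p (t (f) (f))) (f))) (f))))  →  (p (p (p (t (p (t (f) (f))) (f)))))
2. (p (p (p (t (p (t (f) (f))) (f)))))  →  (p (p (p (p (t (f) (f))))))
3. (p (p (p (p (t (f) (f))))))  →  (p (p (p (p (f)))))
normal form: (p (p (p (p (f)))))

size = 5
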